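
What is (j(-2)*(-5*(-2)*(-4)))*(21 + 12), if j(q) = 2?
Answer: -2640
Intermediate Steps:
(j(-2)*(-5*(-2)*(-4)))*(21 + 12) = (2*(-5*(-2)*(-4)))*(21 + 12) = (2*(10*(-4)))*33 = (2*(-40))*33 = -80*33 = -2640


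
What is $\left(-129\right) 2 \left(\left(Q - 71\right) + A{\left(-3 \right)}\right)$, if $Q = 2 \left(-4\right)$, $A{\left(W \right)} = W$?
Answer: $21156$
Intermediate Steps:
$Q = -8$
$\left(-129\right) 2 \left(\left(Q - 71\right) + A{\left(-3 \right)}\right) = \left(-129\right) 2 \left(\left(-8 - 71\right) - 3\right) = - 258 \left(-79 - 3\right) = \left(-258\right) \left(-82\right) = 21156$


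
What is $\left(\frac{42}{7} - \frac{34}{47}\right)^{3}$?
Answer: $\frac{15252992}{103823} \approx 146.91$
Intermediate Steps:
$\left(\frac{42}{7} - \frac{34}{47}\right)^{3} = \left(42 \cdot \frac{1}{7} - \frac{34}{47}\right)^{3} = \left(6 - \frac{34}{47}\right)^{3} = \left(\frac{248}{47}\right)^{3} = \frac{15252992}{103823}$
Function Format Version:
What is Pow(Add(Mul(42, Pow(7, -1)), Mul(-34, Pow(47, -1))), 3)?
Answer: Rational(15252992, 103823) ≈ 146.91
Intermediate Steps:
Pow(Add(Mul(42, Pow(7, -1)), Mul(-34, Pow(47, -1))), 3) = Pow(Add(Mul(42, Rational(1, 7)), Mul(-34, Rational(1, 47))), 3) = Pow(Add(6, Rational(-34, 47)), 3) = Pow(Rational(248, 47), 3) = Rational(15252992, 103823)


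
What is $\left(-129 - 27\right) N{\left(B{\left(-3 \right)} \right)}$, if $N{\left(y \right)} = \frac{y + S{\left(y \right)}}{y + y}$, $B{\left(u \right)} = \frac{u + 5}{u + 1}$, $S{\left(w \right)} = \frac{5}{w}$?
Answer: $-468$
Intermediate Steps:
$B{\left(u \right)} = \frac{5 + u}{1 + u}$
$N{\left(y \right)} = \frac{y + \frac{5}{y}}{2 y}$ ($N{\left(y \right)} = \frac{y + \frac{5}{y}}{y + y} = \frac{y + \frac{5}{y}}{2 y}$)
$\left(-129 - 27\right) N{\left(B{\left(-3 \right)} \right)} = \left(-129 - 27\right) \frac{5 + \left(\frac{5 - 3}{1 - 3}\right)^{2}}{2 \frac{\left(5 - 3\right)^{2}}{\left(1 - 3\right)^{2}}} = - 156 \frac{5 + \left(\frac{1}{-2} \cdot 2\right)^{2}}{2 \cdot 1^{2}} = - 156 \frac{5 + \left(\left(- \frac{1}{2}\right) 2\right)^{2}}{2 \cdot 1} = - 156 \frac{5 + \left(-1\right)^{2}}{2 \cdot 1} = - 156 \cdot \frac{1}{2} \cdot 1 \left(5 + 1\right) = - 156 \cdot \frac{1}{2} \cdot 1 \cdot 6 = \left(-156\right) 3 = -468$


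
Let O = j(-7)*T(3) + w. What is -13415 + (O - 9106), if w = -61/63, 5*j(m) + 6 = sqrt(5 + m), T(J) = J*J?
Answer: -7097822/315 + 9*I*sqrt(2)/5 ≈ -22533.0 + 2.5456*I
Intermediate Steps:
T(J) = J**2
j(m) = -6/5 + sqrt(5 + m)/5
w = -61/63 (w = -61*1/63 = -61/63 ≈ -0.96825)
O = -3707/315 + 9*I*sqrt(2)/5 (O = (-6/5 + sqrt(5 - 7)/5)*3**2 - 61/63 = (-6/5 + sqrt(-2)/5)*9 - 61/63 = (-6/5 + (I*sqrt(2))/5)*9 - 61/63 = (-6/5 + I*sqrt(2)/5)*9 - 61/63 = (-54/5 + 9*I*sqrt(2)/5) - 61/63 = -3707/315 + 9*I*sqrt(2)/5 ≈ -11.768 + 2.5456*I)
-13415 + (O - 9106) = -13415 + ((-3707/315 + 9*I*sqrt(2)/5) - 9106) = -13415 + (-2872097/315 + 9*I*sqrt(2)/5) = -7097822/315 + 9*I*sqrt(2)/5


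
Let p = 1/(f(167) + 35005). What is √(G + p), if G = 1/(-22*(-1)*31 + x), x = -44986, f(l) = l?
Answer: √686247731/10821252 ≈ 0.0024208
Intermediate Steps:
G = -1/44304 (G = 1/(-22*(-1)*31 - 44986) = 1/(22*31 - 44986) = 1/(682 - 44986) = 1/(-44304) = -1/44304 ≈ -2.2571e-5)
p = 1/35172 (p = 1/(167 + 35005) = 1/35172 ≈ 2.8432e-5)
√(G + p) = √(-1/44304 + 1/35172) = √(761/129855024) = √686247731/10821252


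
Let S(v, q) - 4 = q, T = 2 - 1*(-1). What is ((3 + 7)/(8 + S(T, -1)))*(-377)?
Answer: -3770/11 ≈ -342.73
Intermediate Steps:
T = 3 (T = 2 + 1 = 3)
S(v, q) = 4 + q
((3 + 7)/(8 + S(T, -1)))*(-377) = ((3 + 7)/(8 + (4 - 1)))*(-377) = (10/(8 + 3))*(-377) = (10/11)*(-377) = -3770/11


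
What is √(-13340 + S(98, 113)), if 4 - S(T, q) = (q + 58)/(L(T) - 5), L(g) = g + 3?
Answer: I*√853618/8 ≈ 115.49*I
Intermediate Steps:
L(g) = 3 + g
S(T, q) = 4 - (58 + q)/(-2 + T) (S(T, q) = 4 - (q + 58)/((3 + T) - 5) = 4 - (58 + q)/(-2 + T))
√(-13340 + S(98, 113)) = √(-13340 + (-66 - 1*113 + 4*98)/(-2 + 98)) = √(-13340 + (-66 - 113 + 392)/96) = √(-13340 + (1/96)*213) = √(-13340 + 71/32) = √(-426809/32) = I*√853618/8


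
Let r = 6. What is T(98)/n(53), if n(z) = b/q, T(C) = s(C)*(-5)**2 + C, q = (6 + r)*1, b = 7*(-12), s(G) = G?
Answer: -364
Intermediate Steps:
b = -84
q = 12 (q = (6 + 6)*1 = 12*1 = 12)
T(C) = 26*C (T(C) = C*(-5)**2 + C = C*25 + C = 25*C + C = 26*C)
n(z) = -7 (n(z) = -84/12 = -84*1/12 = -7)
T(98)/n(53) = (26*98)/(-7) = 2548*(-1/7) = -364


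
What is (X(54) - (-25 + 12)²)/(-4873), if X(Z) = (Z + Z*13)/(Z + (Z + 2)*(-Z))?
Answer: 9309/268015 ≈ 0.034733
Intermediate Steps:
X(Z) = 14*Z/(Z - Z*(2 + Z)) (X(Z) = (Z + 13*Z)/(Z + (2 + Z)*(-Z)) = (14*Z)/(Z - Z*(2 + Z)) = 14*Z/(Z - Z*(2 + Z)))
(X(54) - (-25 + 12)²)/(-4873) = (-14/(1 + 54) - (-25 + 12)²)/(-4873) = (-14/55 - 1*(-13)²)*(-1/4873) = (-14*1/55 - 1*169)*(-1/4873) = (-14/55 - 169)*(-1/4873) = -9309/55*(-1/4873) = 9309/268015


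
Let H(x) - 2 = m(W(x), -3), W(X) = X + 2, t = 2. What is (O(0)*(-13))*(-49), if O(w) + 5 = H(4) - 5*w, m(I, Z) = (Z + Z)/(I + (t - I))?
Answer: -3822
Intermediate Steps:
W(X) = 2 + X
m(I, Z) = Z (m(I, Z) = (Z + Z)/(I + (2 - I)) = (2*Z)/2 = (2*Z)*(½) = Z)
H(x) = -1 (H(x) = 2 - 3 = -1)
O(w) = -6 - 5*w (O(w) = -5 + (-1 - 5*w) = -6 - 5*w)
(O(0)*(-13))*(-49) = ((-6 - 5*0)*(-13))*(-49) = ((-6 + 0)*(-13))*(-49) = -6*(-13)*(-49) = 78*(-49) = -3822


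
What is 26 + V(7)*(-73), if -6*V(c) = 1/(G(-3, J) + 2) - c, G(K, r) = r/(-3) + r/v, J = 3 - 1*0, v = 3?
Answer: -637/12 ≈ -53.083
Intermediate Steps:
J = 3 (J = 3 + 0 = 3)
G(K, r) = 0 (G(K, r) = r/(-3) + r/3 = r*(-⅓) + r*(⅓) = -r/3 + r/3 = 0)
V(c) = -1/12 + c/6 (V(c) = -(1/(0 + 2) - c)/6 = -(1/2 - c)/6 = -(½ - c)/6 = -1/12 + c/6)
26 + V(7)*(-73) = 26 + (-1/12 + (⅙)*7)*(-73) = 26 + (-1/12 + 7/6)*(-73) = 26 + (13/12)*(-73) = 26 - 949/12 = -637/12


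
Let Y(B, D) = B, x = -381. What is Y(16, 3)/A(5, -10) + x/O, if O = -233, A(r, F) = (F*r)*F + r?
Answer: 196133/117665 ≈ 1.6669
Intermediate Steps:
A(r, F) = r + r*F² (A(r, F) = r*F² + r = r + r*F²)
Y(16, 3)/A(5, -10) + x/O = 16/((5*(1 + (-10)²))) - 381/(-233) = 16/((5*(1 + 100))) - 381*(-1/233) = 16/((5*101)) + 381/233 = 16/505 + 381/233 = 196133/117665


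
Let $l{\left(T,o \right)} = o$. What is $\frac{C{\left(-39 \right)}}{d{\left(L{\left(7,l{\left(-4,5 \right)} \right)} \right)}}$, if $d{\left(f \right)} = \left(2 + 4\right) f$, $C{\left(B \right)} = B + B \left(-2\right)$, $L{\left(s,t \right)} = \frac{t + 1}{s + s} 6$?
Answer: $\frac{91}{36} \approx 2.5278$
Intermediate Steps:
$L{\left(s,t \right)} = \frac{3 \left(1 + t\right)}{s}$ ($L{\left(s,t \right)} = \frac{1 + t}{2 s} 6 = \frac{3 \left(1 + t\right)}{s}$)
$C{\left(B \right)} = - B$ ($C{\left(B \right)} = B - 2 B = - B$)
$d{\left(f \right)} = 6 f$
$\frac{C{\left(-39 \right)}}{d{\left(L{\left(7,l{\left(-4,5 \right)} \right)} \right)}} = \frac{\left(-1\right) \left(-39\right)}{6 \frac{3 \left(1 + 5\right)}{7}} = \frac{39}{6 \cdot 3 \cdot \frac{1}{7} \cdot 6} = \frac{39}{6 \cdot \frac{18}{7}} = \frac{39}{\frac{108}{7}} = 39 \cdot \frac{7}{108} = \frac{91}{36}$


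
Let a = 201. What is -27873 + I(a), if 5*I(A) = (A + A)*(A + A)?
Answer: 22239/5 ≈ 4447.8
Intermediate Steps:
I(A) = 4*A²/5 (I(A) = ((A + A)*(A + A))/5 = ((2*A)*(2*A))/5 = (4*A²)/5 = 4*A²/5)
-27873 + I(a) = -27873 + (⅘)*201² = -27873 + (⅘)*40401 = -27873 + 161604/5 = 22239/5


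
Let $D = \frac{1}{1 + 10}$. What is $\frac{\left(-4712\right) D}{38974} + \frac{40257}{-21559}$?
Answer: $- \frac{8680162753}{4621322563} \approx -1.8783$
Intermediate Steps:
$D = \frac{1}{11} \approx 0.090909$
$\frac{\left(-4712\right) D}{38974} + \frac{40257}{-21559} = \frac{\left(-4712\right) \frac{1}{11}}{38974} + \frac{40257}{-21559} = \left(- \frac{4712}{11}\right) \frac{1}{38974} + 40257 \left(- \frac{1}{21559}\right) = - \frac{2356}{214357} - \frac{40257}{21559} = - \frac{8680162753}{4621322563}$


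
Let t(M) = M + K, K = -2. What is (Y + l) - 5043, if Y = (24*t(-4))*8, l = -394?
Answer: -6589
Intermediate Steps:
t(M) = -2 + M (t(M) = M - 2 = -2 + M)
Y = -1152 (Y = (24*(-2 - 4))*8 = (24*(-6))*8 = -144*8 = -1152)
(Y + l) - 5043 = (-1152 - 394) - 5043 = -1546 - 5043 = -6589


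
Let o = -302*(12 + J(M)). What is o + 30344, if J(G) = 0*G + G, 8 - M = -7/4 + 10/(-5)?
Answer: 46343/2 ≈ 23172.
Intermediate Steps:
M = 47/4 (M = 8 - (-7/4 + 10/(-5)) = 8 - (-7*¼ + 10*(-⅕)) = 8 - (-7/4 - 2) = 8 - 1*(-15/4) = 8 + 15/4 = 47/4 ≈ 11.750)
J(G) = G (J(G) = 0 + G = G)
o = -14345/2 (o = -302*(12 + 47/4) = -302*95/4 = -14345/2 ≈ -7172.5)
o + 30344 = -14345/2 + 30344 = 46343/2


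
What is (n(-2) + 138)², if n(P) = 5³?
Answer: 69169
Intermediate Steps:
n(P) = 125
(n(-2) + 138)² = (125 + 138)² = 263² = 69169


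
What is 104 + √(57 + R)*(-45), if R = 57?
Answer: 104 - 45*√114 ≈ -376.47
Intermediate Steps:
104 + √(57 + R)*(-45) = 104 + √(57 + 57)*(-45) = 104 + √114*(-45) = 104 - 45*√114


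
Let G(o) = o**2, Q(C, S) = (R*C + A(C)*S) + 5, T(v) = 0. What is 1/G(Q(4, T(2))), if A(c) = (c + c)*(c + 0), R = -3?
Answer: 1/49 ≈ 0.020408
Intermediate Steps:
A(c) = 2*c**2 (A(c) = (2*c)*c = 2*c**2)
Q(C, S) = 5 - 3*C + 2*S*C**2 (Q(C, S) = (-3*C + (2*C**2)*S) + 5 = (-3*C + 2*S*C**2) + 5 = 5 - 3*C + 2*S*C**2)
1/G(Q(4, T(2))) = 1/((5 - 3*4 + 2*0*4**2)**2) = 1/((5 - 12 + 2*0*16)**2) = 1/((5 - 12 + 0)**2) = 1/((-7)**2) = 1/49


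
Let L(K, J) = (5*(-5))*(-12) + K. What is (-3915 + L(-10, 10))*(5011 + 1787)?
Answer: -24642750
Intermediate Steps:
L(K, J) = 300 + K (L(K, J) = -25*(-12) + K = 300 + K)
(-3915 + L(-10, 10))*(5011 + 1787) = (-3915 + (300 - 10))*(5011 + 1787) = (-3915 + 290)*6798 = -3625*6798 = -24642750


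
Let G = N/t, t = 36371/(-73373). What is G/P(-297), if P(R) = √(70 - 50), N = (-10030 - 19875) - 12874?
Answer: 3138823567*√5/363710 ≈ 19297.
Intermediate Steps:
t = -36371/73373 (t = 36371*(-1/73373) = -36371/73373 ≈ -0.49570)
N = -42779 (N = -29905 - 12874 = -42779)
P(R) = 2*√5 (P(R) = √20 = 2*√5)
G = 3138823567/36371 (G = -42779/(-36371/73373) = -42779*(-73373/36371) = 3138823567/36371 ≈ 86300.)
G/P(-297) = 3138823567/(36371*((2*√5))) = 3138823567*(√5/10)/36371 = 3138823567*√5/363710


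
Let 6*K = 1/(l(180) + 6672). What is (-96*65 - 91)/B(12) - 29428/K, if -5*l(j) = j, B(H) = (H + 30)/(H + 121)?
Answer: -7030351777/6 ≈ -1.1717e+9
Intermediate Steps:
B(H) = (30 + H)/(121 + H)
l(j) = -j/5
K = 1/39816 (K = 1/(6*(-⅕*180 + 6672)) = 1/(6*(-36 + 6672)) = (⅙)/6636 = (⅙)*(1/6636) = 1/39816 ≈ 2.5116e-5)
(-96*65 - 91)/B(12) - 29428/K = (-96*65 - 91)/(((30 + 12)/(121 + 12))) - 29428/1/39816 = (-6240 - 91)/((42/133)) - 29428*39816 = -6331/((1/133)*42) - 1171705248 = -6331/6/19 - 1171705248 = -6331*19/6 - 1171705248 = -120289/6 - 1171705248 = -7030351777/6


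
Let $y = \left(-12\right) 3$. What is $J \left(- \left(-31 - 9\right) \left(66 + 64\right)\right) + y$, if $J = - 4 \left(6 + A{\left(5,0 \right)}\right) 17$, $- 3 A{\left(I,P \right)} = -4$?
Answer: $- \frac{7779308}{3} \approx -2.5931 \cdot 10^{6}$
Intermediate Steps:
$A{\left(I,P \right)} = \frac{4}{3}$ ($A{\left(I,P \right)} = \left(- \frac{1}{3}\right) \left(-4\right) = \frac{4}{3}$)
$J = - \frac{1496}{3}$ ($J = - 4 \left(6 + \frac{4}{3}\right) 17 = \left(-4\right) \frac{22}{3} \cdot 17 = \left(- \frac{88}{3}\right) 17 = - \frac{1496}{3} \approx -498.67$)
$y = -36$
$J \left(- \left(-31 - 9\right) \left(66 + 64\right)\right) + y = - \frac{1496 \left(- \left(-31 - 9\right) \left(66 + 64\right)\right)}{3} - 36 = - \frac{1496 \left(- \left(-40\right) 130\right)}{3} - 36 = - \frac{1496 \left(\left(-1\right) \left(-5200\right)\right)}{3} - 36 = \left(- \frac{1496}{3}\right) 5200 - 36 = - \frac{7779200}{3} - 36 = - \frac{7779308}{3}$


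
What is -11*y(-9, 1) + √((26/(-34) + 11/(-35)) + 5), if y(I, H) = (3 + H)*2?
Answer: -88 + √1388135/595 ≈ -86.020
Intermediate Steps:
y(I, H) = 6 + 2*H
-11*y(-9, 1) + √((26/(-34) + 11/(-35)) + 5) = -11*(6 + 2*1) + √((26/(-34) + 11/(-35)) + 5) = -11*(6 + 2) + √((26*(-1/34) + 11*(-1/35)) + 5) = -11*8 + √((-13/17 - 11/35) + 5) = -88 + √(-642/595 + 5) = -88 + √(2333/595) = -88 + √1388135/595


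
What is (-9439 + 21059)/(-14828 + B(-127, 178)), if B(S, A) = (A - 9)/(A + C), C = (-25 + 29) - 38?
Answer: -239040/305009 ≈ -0.78371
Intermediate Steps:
C = -34 (C = 4 - 38 = -34)
B(S, A) = (-9 + A)/(-34 + A) (B(S, A) = (A - 9)/(A - 34) = (-9 + A)/(-34 + A))
(-9439 + 21059)/(-14828 + B(-127, 178)) = (-9439 + 21059)/(-14828 + (-9 + 178)/(-34 + 178)) = 11620/(-14828 + 169/144) = 11620/(-2135063/144) = 11620*(-144/2135063) = -239040/305009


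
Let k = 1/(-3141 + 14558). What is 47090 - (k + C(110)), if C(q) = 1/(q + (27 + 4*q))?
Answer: 310210495816/6587609 ≈ 47090.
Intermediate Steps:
C(q) = 1/(27 + 5*q)
k = 1/11417 ≈ 8.7589e-5
47090 - (k + C(110)) = 47090 - (1/11417 + 1/(27 + 5*110)) = 47090 - (1/11417 + 1/(27 + 550)) = 47090 - (1/11417 + 1/577) = 47090 - 1*11994/6587609 = 47090 - 11994/6587609 = 310210495816/6587609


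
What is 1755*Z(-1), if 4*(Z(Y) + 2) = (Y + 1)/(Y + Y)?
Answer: -3510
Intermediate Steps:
Z(Y) = -2 + (1 + Y)/(8*Y) (Z(Y) = -2 + ((Y + 1)/(Y + Y))/4 = -2 + ((1 + Y)/((2*Y)))/4 = -2 + ((1 + Y)*(1/(2*Y)))/4 = -2 + ((1 + Y)/(2*Y))/4 = -2 + (1 + Y)/(8*Y))
1755*Z(-1) = 1755*((⅛)*(1 - 15*(-1))/(-1)) = 1755*((⅛)*(-1)*(1 + 15)) = 1755*((⅛)*(-1)*16) = 1755*(-2) = -3510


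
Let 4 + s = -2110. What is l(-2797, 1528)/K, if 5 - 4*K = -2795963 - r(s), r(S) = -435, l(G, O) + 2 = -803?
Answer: -3220/2795533 ≈ -0.0011518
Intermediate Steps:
s = -2114 (s = -4 - 2110 = -2114)
l(G, O) = -805 (l(G, O) = -2 - 803 = -805)
K = 2795533/4 (K = 5/4 - (-2795963 - 1*(-435))/4 = 5/4 - (-2795963 + 435)/4 = 5/4 - 1/4*(-2795528) = 5/4 + 698882 = 2795533/4 ≈ 6.9888e+5)
l(-2797, 1528)/K = -805/2795533/4 = -805*4/2795533 = -3220/2795533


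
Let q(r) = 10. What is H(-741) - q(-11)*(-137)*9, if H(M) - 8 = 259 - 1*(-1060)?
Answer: 13657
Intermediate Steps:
H(M) = 1327 (H(M) = 8 + (259 - 1*(-1060)) = 8 + (259 + 1060) = 8 + 1319 = 1327)
H(-741) - q(-11)*(-137)*9 = 1327 - 10*(-137)*9 = 1327 - (-1370)*9 = 1327 - 1*(-12330) = 1327 + 12330 = 13657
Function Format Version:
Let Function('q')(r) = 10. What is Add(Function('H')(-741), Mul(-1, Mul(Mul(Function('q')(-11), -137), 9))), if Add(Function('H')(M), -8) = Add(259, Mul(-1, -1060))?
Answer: 13657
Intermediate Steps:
Function('H')(M) = 1327 (Function('H')(M) = Add(8, Add(259, Mul(-1, -1060))) = Add(8, Add(259, 1060)) = Add(8, 1319) = 1327)
Add(Function('H')(-741), Mul(-1, Mul(Mul(Function('q')(-11), -137), 9))) = Add(1327, Mul(-1, Mul(Mul(10, -137), 9))) = Add(1327, Mul(-1, Mul(-1370, 9))) = Add(1327, Mul(-1, -12330)) = Add(1327, 12330) = 13657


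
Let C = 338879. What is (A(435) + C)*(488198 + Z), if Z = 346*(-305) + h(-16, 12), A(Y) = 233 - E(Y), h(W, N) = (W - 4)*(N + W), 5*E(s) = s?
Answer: 129761140700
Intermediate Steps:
E(s) = s/5
h(W, N) = (-4 + W)*(N + W)
A(Y) = 233 - Y/5
Z = -105450 (Z = 346*(-305) + ((-16)**2 - 4*12 - 4*(-16) + 12*(-16)) = -105530 + (256 - 48 + 64 - 192) = -105530 + 80 = -105450)
(A(435) + C)*(488198 + Z) = ((233 - 1/5*435) + 338879)*(488198 - 105450) = ((233 - 87) + 338879)*382748 = (146 + 338879)*382748 = 339025*382748 = 129761140700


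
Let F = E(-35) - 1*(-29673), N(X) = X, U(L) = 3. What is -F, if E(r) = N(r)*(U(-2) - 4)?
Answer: -29708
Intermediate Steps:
E(r) = -r (E(r) = r*(3 - 4) = r*(-1) = -r)
F = 29708 (F = -1*(-35) - 1*(-29673) = 35 + 29673 = 29708)
-F = -1*29708 = -29708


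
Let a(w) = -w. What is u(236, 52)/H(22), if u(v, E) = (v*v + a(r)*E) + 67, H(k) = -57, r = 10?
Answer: -55243/57 ≈ -969.18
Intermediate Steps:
u(v, E) = 67 + v² - 10*E (u(v, E) = (v*v + (-1*10)*E) + 67 = (v² - 10*E) + 67 = 67 + v² - 10*E)
u(236, 52)/H(22) = (67 + 236² - 10*52)/(-57) = (67 + 55696 - 520)*(-1/57) = 55243*(-1/57) = -55243/57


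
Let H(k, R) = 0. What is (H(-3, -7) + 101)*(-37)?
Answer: -3737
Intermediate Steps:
(H(-3, -7) + 101)*(-37) = (0 + 101)*(-37) = 101*(-37) = -3737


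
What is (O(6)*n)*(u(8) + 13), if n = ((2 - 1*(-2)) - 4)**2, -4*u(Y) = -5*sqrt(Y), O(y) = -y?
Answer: 0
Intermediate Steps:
u(Y) = 5*sqrt(Y)/4 (u(Y) = -(-5)*sqrt(Y)/4 = 5*sqrt(Y)/4)
n = 0 (n = ((2 + 2) - 4)**2 = (4 - 4)**2 = 0**2 = 0)
(O(6)*n)*(u(8) + 13) = (-1*6*0)*(5*sqrt(8)/4 + 13) = (-6*0)*(5*(2*sqrt(2))/4 + 13) = 0*(5*sqrt(2)/2 + 13) = 0*(13 + 5*sqrt(2)/2) = 0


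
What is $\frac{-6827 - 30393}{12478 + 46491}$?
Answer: $- \frac{37220}{58969} \approx -0.63118$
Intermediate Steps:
$\frac{-6827 - 30393}{12478 + 46491} = \frac{-6827 - 30393}{58969} = \left(-6827 - 30393\right) \frac{1}{58969} = \left(-37220\right) \frac{1}{58969} = - \frac{37220}{58969}$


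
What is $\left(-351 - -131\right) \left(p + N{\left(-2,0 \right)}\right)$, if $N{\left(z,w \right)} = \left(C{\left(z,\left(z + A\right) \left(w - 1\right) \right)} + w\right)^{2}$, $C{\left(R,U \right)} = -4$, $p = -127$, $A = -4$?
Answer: $24420$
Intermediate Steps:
$N{\left(z,w \right)} = \left(-4 + w\right)^{2}$
$\left(-351 - -131\right) \left(p + N{\left(-2,0 \right)}\right) = \left(-351 - -131\right) \left(-127 + \left(-4 + 0\right)^{2}\right) = \left(-351 + 131\right) \left(-127 + \left(-4\right)^{2}\right) = - 220 \left(-127 + 16\right) = \left(-220\right) \left(-111\right) = 24420$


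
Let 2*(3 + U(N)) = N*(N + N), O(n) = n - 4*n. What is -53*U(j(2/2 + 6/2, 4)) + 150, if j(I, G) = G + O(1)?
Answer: 256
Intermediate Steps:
O(n) = -3*n
j(I, G) = -3 + G (j(I, G) = G - 3*1 = G - 3 = -3 + G)
U(N) = -3 + N² (U(N) = -3 + (N*(N + N))/2 = -3 + (N*(2*N))/2 = -3 + (2*N²)/2 = -3 + N²)
-53*U(j(2/2 + 6/2, 4)) + 150 = -53*(-3 + (-3 + 4)²) + 150 = -53*(-3 + 1²) + 150 = -53*(-3 + 1) + 150 = -53*(-2) + 150 = 106 + 150 = 256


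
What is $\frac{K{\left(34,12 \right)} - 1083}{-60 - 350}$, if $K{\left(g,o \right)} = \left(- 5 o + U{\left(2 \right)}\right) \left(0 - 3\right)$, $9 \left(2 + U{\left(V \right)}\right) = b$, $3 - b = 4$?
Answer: $\frac{269}{123} \approx 2.187$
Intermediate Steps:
$b = -1$ ($b = 3 - 4 = -1$)
$U{\left(V \right)} = - \frac{19}{9}$ ($U{\left(V \right)} = -2 + \frac{1}{9} \left(-1\right) = -2 - \frac{1}{9} = - \frac{19}{9}$)
$K{\left(g,o \right)} = \frac{19}{3} + 15 o$ ($K{\left(g,o \right)} = \left(- 5 o - \frac{19}{9}\right) \left(0 - 3\right) = \left(- \frac{19}{9} - 5 o\right) \left(-3\right) = \frac{19}{3} + 15 o$)
$\frac{K{\left(34,12 \right)} - 1083}{-60 - 350} = \frac{\left(\frac{19}{3} + 15 \cdot 12\right) - 1083}{-60 - 350} = \frac{\left(\frac{19}{3} + 180\right) - 1083}{-410} = \left(\frac{559}{3} - 1083\right) \left(- \frac{1}{410}\right) = \left(- \frac{2690}{3}\right) \left(- \frac{1}{410}\right) = \frac{269}{123}$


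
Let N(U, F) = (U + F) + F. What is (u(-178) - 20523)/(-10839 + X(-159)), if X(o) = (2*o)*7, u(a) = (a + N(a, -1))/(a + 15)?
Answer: 3344891/2129595 ≈ 1.5707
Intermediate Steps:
N(U, F) = U + 2*F (N(U, F) = (F + U) + F = U + 2*F)
u(a) = (-2 + 2*a)/(15 + a) (u(a) = (a + (a + 2*(-1)))/(a + 15) = (a + (a - 2))/(15 + a) = (a + (-2 + a))/(15 + a) = (-2 + 2*a)/(15 + a))
X(o) = 14*o
(u(-178) - 20523)/(-10839 + X(-159)) = (2*(-1 - 178)/(15 - 178) - 20523)/(-10839 + 14*(-159)) = (2*(-179)/(-163) - 20523)/(-10839 - 2226) = (2*(-1/163)*(-179) - 20523)/(-13065) = (358/163 - 20523)*(-1/13065) = -3344891/163*(-1/13065) = 3344891/2129595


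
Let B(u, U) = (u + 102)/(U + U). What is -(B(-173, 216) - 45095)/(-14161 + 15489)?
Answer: 19481111/573696 ≈ 33.957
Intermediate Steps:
B(u, U) = (102 + u)/(2*U) (B(u, U) = (102 + u)/((2*U)) = (102 + u)*(1/(2*U)) = (102 + u)/(2*U))
-(B(-173, 216) - 45095)/(-14161 + 15489) = -((½)*(102 - 173)/216 - 45095)/(-14161 + 15489) = -((½)*(1/216)*(-71) - 45095)/1328 = -(-71/432 - 45095)/1328 = -(-19481111)/(432*1328) = -1*(-19481111/573696) = 19481111/573696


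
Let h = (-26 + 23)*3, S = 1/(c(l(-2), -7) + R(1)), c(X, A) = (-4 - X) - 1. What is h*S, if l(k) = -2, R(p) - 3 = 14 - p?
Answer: -9/13 ≈ -0.69231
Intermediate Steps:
R(p) = 17 - p (R(p) = 3 + (14 - p) = 17 - p)
c(X, A) = -5 - X
S = 1/13 (S = 1/((-5 - 1*(-2)) + (17 - 1*1)) = 1/((-5 + 2) + (17 - 1)) = 1/(-3 + 16) = 1/13 ≈ 0.076923)
h = -9 (h = -3*3 = -9)
h*S = -9*1/13 = -9/13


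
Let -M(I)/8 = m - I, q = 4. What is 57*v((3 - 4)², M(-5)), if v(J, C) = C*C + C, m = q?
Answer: 291384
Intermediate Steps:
m = 4
M(I) = -32 + 8*I (M(I) = -8*(4 - I) = -32 + 8*I)
v(J, C) = C + C² (v(J, C) = C² + C = C + C²)
57*v((3 - 4)², M(-5)) = 57*((-32 + 8*(-5))*(1 + (-32 + 8*(-5)))) = 57*((-32 - 40)*(1 + (-32 - 40))) = 57*(-72*(1 - 72)) = 57*(-72*(-71)) = 57*5112 = 291384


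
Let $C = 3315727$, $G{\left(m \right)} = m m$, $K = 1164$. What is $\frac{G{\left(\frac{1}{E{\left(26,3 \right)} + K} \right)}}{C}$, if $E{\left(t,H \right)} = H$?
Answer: $\frac{1}{4515652128303} \approx 2.2145 \cdot 10^{-13}$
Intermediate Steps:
$G{\left(m \right)} = m^{2}$
$\frac{G{\left(\frac{1}{E{\left(26,3 \right)} + K} \right)}}{C} = \frac{\left(\frac{1}{3 + 1164}\right)^{2}}{3315727} = \left(\frac{1}{1167}\right)^{2} \cdot \frac{1}{3315727} = \frac{1}{1361889} \cdot \frac{1}{3315727} = \frac{1}{4515652128303}$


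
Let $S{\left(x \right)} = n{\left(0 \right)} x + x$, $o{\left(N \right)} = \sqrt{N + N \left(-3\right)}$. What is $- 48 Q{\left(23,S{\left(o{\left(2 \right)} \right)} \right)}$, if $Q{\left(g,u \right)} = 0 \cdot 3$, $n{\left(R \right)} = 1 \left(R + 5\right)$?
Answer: $0$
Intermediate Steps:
$n{\left(R \right)} = 5 + R$ ($n{\left(R \right)} = 1 \left(5 + R\right) = 5 + R$)
$o{\left(N \right)} = \sqrt{2} \sqrt{- N}$ ($o{\left(N \right)} = \sqrt{N - 3 N} = \sqrt{- 2 N} = \sqrt{2} \sqrt{- N}$)
$S{\left(x \right)} = 6 x$ ($S{\left(x \right)} = \left(5 + 0\right) x + x = 5 x + x = 6 x$)
$Q{\left(g,u \right)} = 0$
$- 48 Q{\left(23,S{\left(o{\left(2 \right)} \right)} \right)} = \left(-48\right) 0 = 0$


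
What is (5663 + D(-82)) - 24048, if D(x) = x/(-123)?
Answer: -55153/3 ≈ -18384.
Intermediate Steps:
D(x) = -x/123 (D(x) = x*(-1/123) = -x/123)
(5663 + D(-82)) - 24048 = (5663 - 1/123*(-82)) - 24048 = (5663 + 2/3) - 24048 = 16991/3 - 24048 = -55153/3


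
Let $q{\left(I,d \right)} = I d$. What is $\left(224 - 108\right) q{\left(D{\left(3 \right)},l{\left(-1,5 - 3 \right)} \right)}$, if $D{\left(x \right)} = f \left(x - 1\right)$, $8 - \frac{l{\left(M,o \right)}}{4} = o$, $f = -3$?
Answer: $-16704$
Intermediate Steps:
$l{\left(M,o \right)} = 32 - 4 o$
$D{\left(x \right)} = 3 - 3 x$ ($D{\left(x \right)} = - 3 \left(x - 1\right) = - 3 \left(-1 + x\right) = 3 - 3 x$)
$\left(224 - 108\right) q{\left(D{\left(3 \right)},l{\left(-1,5 - 3 \right)} \right)} = \left(224 - 108\right) \left(3 - 9\right) \left(32 - 4 \left(5 - 3\right)\right) = 116 \left(3 - 9\right) \left(32 - 8\right) = 116 \left(- 6 \left(32 - 8\right)\right) = 116 \left(\left(-6\right) 24\right) = 116 \left(-144\right) = -16704$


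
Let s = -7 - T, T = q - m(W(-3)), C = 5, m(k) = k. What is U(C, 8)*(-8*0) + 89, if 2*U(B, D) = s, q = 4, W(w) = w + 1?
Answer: 89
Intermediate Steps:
W(w) = 1 + w
T = 6 (T = 4 - (1 - 3) = 4 - 1*(-2) = 4 + 2 = 6)
s = -13 (s = -7 - 1*6 = -7 - 6 = -13)
U(B, D) = -13/2 (U(B, D) = (½)*(-13) = -13/2)
U(C, 8)*(-8*0) + 89 = -(-52)*0 + 89 = -13/2*0 + 89 = 0 + 89 = 89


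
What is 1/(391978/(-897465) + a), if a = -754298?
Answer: -897465/676956446548 ≈ -1.3257e-6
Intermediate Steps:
1/(391978/(-897465) + a) = 1/(391978/(-897465) - 754298) = 1/(391978*(-1/897465) - 754298) = 1/(-391978/897465 - 754298) = 1/(-676956446548/897465) = -897465/676956446548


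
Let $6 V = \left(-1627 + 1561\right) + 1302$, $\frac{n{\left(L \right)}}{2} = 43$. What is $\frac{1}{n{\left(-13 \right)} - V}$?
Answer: $- \frac{1}{120} \approx -0.0083333$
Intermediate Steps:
$n{\left(L \right)} = 86$ ($n{\left(L \right)} = 2 \cdot 43 = 86$)
$V = 206$ ($V = \frac{\left(-1627 + 1561\right) + 1302}{6} = \frac{-66 + 1302}{6} = \frac{1}{6} \cdot 1236 = 206$)
$\frac{1}{n{\left(-13 \right)} - V} = \frac{1}{86 - 206} = \frac{1}{-120} = - \frac{1}{120}$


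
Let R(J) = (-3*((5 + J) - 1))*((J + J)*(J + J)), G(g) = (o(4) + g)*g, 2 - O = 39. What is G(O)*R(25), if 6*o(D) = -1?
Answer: -299098750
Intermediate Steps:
O = -37 (O = 2 - 1*39 = 2 - 39 = -37)
o(D) = -1/6 (o(D) = (1/6)*(-1) = -1/6)
G(g) = g*(-1/6 + g) (G(g) = (-1/6 + g)*g = g*(-1/6 + g))
R(J) = 4*J**2*(-12 - 3*J) (R(J) = (-3*(4 + J))*((2*J)*(2*J)) = (-12 - 3*J)*(4*J**2) = 4*J**2*(-12 - 3*J))
G(O)*R(25) = (-37*(-1/6 - 37))*(12*25**2*(-4 - 1*25)) = (-37*(-223/6))*(12*625*(-4 - 25)) = 8251*(12*625*(-29))/6 = (8251/6)*(-217500) = -299098750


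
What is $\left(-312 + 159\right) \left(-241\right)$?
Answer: $36873$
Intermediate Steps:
$\left(-312 + 159\right) \left(-241\right) = \left(-153\right) \left(-241\right) = 36873$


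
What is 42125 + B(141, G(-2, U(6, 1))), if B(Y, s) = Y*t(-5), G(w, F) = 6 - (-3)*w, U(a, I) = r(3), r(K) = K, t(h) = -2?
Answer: 41843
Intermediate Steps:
U(a, I) = 3
G(w, F) = 6 + 3*w
B(Y, s) = -2*Y (B(Y, s) = Y*(-2) = -2*Y)
42125 + B(141, G(-2, U(6, 1))) = 42125 - 2*141 = 42125 - 282 = 41843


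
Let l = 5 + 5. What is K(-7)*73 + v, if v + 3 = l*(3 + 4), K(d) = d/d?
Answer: 140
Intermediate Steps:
K(d) = 1
l = 10
v = 67 (v = -3 + 10*(3 + 4) = -3 + 10*7 = -3 + 70 = 67)
K(-7)*73 + v = 1*73 + 67 = 73 + 67 = 140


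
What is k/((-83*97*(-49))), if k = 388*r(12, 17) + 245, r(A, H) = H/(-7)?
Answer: -4881/2761493 ≈ -0.0017675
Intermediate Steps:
r(A, H) = -H/7 (r(A, H) = H*(-⅐) = -H/7)
k = -4881/7 (k = 388*(-⅐*17) + 245 = 388*(-17/7) + 245 = -6596/7 + 245 = -4881/7 ≈ -697.29)
k/((-83*97*(-49))) = -4881/(7*(-83*97*(-49))) = -4881/(7*((-8051*(-49)))) = -4881/7/394499 = -4881/7*1/394499 = -4881/2761493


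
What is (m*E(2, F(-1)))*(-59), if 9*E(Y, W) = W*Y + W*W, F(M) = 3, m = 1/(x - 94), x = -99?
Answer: 295/579 ≈ 0.50950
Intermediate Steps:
m = -1/193 (m = 1/(-99 - 94) = 1/(-193) = -1/193 ≈ -0.0051813)
E(Y, W) = W²/9 + W*Y/9 (E(Y, W) = (W*Y + W*W)/9 = (W*Y + W²)/9 = (W² + W*Y)/9 = W²/9 + W*Y/9)
(m*E(2, F(-1)))*(-59) = -3*(3 + 2)/1737*(-59) = -3*5/1737*(-59) = -1/193*5/3*(-59) = -5/579*(-59) = 295/579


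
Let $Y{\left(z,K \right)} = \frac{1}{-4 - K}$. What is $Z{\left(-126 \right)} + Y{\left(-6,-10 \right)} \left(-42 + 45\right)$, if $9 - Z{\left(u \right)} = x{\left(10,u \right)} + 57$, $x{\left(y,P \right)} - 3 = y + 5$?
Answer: $- \frac{131}{2} \approx -65.5$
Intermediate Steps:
$x{\left(y,P \right)} = 8 + y$ ($x{\left(y,P \right)} = 3 + \left(y + 5\right) = 3 + \left(5 + y\right) = 8 + y$)
$Z{\left(u \right)} = -66$ ($Z{\left(u \right)} = 9 - \left(\left(8 + 10\right) + 57\right) = 9 - \left(18 + 57\right) = 9 - 75 = -66$)
$Z{\left(-126 \right)} + Y{\left(-6,-10 \right)} \left(-42 + 45\right) = -66 + - \frac{1}{4 - 10} \left(-42 + 45\right) = -66 + - \frac{1}{-6} \cdot 3 = -66 + \left(-1\right) \left(- \frac{1}{6}\right) 3 = -66 + \frac{1}{6} \cdot 3 = -66 + \frac{1}{2} = - \frac{131}{2}$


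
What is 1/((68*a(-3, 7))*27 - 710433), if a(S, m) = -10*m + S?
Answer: -1/844461 ≈ -1.1842e-6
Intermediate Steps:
a(S, m) = S - 10*m
1/((68*a(-3, 7))*27 - 710433) = 1/((68*(-3 - 10*7))*27 - 710433) = 1/((68*(-3 - 70))*27 - 710433) = 1/((68*(-73))*27 - 710433) = 1/(-4964*27 - 710433) = 1/(-134028 - 710433) = 1/(-844461) = -1/844461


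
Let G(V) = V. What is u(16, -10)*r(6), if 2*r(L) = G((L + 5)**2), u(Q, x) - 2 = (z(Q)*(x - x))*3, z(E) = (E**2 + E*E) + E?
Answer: 121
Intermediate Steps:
z(E) = E + 2*E**2 (z(E) = (E**2 + E**2) + E = 2*E**2 + E = E + 2*E**2)
u(Q, x) = 2 (u(Q, x) = 2 + ((Q*(1 + 2*Q))*(x - x))*3 = 2 + ((Q*(1 + 2*Q))*0)*3 = 2 + 0*3 = 2 + 0 = 2)
r(L) = (5 + L)**2/2 (r(L) = (L + 5)**2/2 = (5 + L)**2/2)
u(16, -10)*r(6) = 2*((5 + 6)**2/2) = 2*((1/2)*11**2) = 2*((1/2)*121) = 2*(121/2) = 121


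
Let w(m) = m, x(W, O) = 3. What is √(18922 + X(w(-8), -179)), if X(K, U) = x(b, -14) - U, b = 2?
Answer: 4*√1194 ≈ 138.22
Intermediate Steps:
X(K, U) = 3 - U
√(18922 + X(w(-8), -179)) = √(18922 + (3 - 1*(-179))) = √(18922 + (3 + 179)) = √(18922 + 182) = √19104 = 4*√1194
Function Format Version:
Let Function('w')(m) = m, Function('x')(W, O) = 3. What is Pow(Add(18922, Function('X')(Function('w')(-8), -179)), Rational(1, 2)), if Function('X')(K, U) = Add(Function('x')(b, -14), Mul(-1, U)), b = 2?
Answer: Mul(4, Pow(1194, Rational(1, 2))) ≈ 138.22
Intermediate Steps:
Function('X')(K, U) = Add(3, Mul(-1, U))
Pow(Add(18922, Function('X')(Function('w')(-8), -179)), Rational(1, 2)) = Pow(Add(18922, Add(3, Mul(-1, -179))), Rational(1, 2)) = Pow(Add(18922, Add(3, 179)), Rational(1, 2)) = Pow(Add(18922, 182), Rational(1, 2)) = Pow(19104, Rational(1, 2)) = Mul(4, Pow(1194, Rational(1, 2)))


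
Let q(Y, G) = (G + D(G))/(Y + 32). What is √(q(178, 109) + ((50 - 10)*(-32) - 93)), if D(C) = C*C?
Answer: I*√580314/21 ≈ 36.275*I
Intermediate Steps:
D(C) = C²
q(Y, G) = (G + G²)/(32 + Y) (q(Y, G) = (G + G²)/(Y + 32) = (G + G²)/(32 + Y))
√(q(178, 109) + ((50 - 10)*(-32) - 93)) = √(109*(1 + 109)/(32 + 178) + ((50 - 10)*(-32) - 93)) = √(109*110/210 + (40*(-32) - 93)) = √(109*(1/210)*110 + (-1280 - 93)) = √(1199/21 - 1373) = √(-27634/21) = I*√580314/21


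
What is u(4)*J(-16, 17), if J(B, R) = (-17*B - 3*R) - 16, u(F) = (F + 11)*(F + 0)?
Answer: 12300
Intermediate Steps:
u(F) = F*(11 + F) (u(F) = (11 + F)*F = F*(11 + F))
J(B, R) = -16 - 17*B - 3*R
u(4)*J(-16, 17) = (4*(11 + 4))*(-16 - 17*(-16) - 3*17) = (4*15)*(-16 + 272 - 51) = 60*205 = 12300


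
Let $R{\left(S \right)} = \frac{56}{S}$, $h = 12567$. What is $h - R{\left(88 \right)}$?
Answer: $\frac{138230}{11} \approx 12566.0$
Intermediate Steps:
$h - R{\left(88 \right)} = 12567 - \frac{56}{88} = 12567 - 56 \cdot \frac{1}{88} = 12567 - \frac{7}{11} = \frac{138230}{11}$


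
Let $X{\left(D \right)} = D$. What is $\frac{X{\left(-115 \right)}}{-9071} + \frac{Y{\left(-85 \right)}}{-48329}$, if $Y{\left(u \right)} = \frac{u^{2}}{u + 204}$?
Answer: $\frac{35049670}{3068746513} \approx 0.011421$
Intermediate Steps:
$Y{\left(u \right)} = \frac{u^{2}}{204 + u}$
$\frac{X{\left(-115 \right)}}{-9071} + \frac{Y{\left(-85 \right)}}{-48329} = - \frac{115}{-9071} + \frac{\left(-85\right)^{2} \frac{1}{204 - 85}}{-48329} = \left(-115\right) \left(- \frac{1}{9071}\right) + \frac{7225}{119} \left(- \frac{1}{48329}\right) = \frac{115}{9071} + 7225 \cdot \frac{1}{119} \left(- \frac{1}{48329}\right) = \frac{115}{9071} + \frac{425}{7} \left(- \frac{1}{48329}\right) = \frac{115}{9071} - \frac{425}{338303} = \frac{35049670}{3068746513}$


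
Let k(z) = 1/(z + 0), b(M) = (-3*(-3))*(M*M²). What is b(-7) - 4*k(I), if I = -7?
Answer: -21605/7 ≈ -3086.4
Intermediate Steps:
b(M) = 9*M³
k(z) = 1/z
b(-7) - 4*k(I) = 9*(-7)³ - 4/(-7) = 9*(-343) - 4*(-⅐) = -3087 + 4/7 = -21605/7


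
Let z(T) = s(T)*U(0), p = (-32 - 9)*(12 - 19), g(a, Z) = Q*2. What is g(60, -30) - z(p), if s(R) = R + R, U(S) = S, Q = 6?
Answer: 12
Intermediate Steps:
s(R) = 2*R
g(a, Z) = 12 (g(a, Z) = 6*2 = 12)
p = 287 (p = -41*(-7) = 287)
z(T) = 0 (z(T) = (2*T)*0 = 0)
g(60, -30) - z(p) = 12 - 1*0 = 12 + 0 = 12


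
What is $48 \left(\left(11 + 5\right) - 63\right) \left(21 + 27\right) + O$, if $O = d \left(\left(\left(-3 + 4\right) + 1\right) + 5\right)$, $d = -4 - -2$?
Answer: $-108302$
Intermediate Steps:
$d = -2$ ($d = -4 + 2 = -2$)
$O = -14$ ($O = - 2 \left(\left(\left(-3 + 4\right) + 1\right) + 5\right) = - 2 \left(\left(1 + 1\right) + 5\right) = - 2 \left(2 + 5\right) = \left(-2\right) 7 = -14$)
$48 \left(\left(11 + 5\right) - 63\right) \left(21 + 27\right) + O = 48 \left(\left(11 + 5\right) - 63\right) \left(21 + 27\right) - 14 = 48 \left(16 - 63\right) 48 - 14 = 48 \left(\left(-47\right) 48\right) - 14 = 48 \left(-2256\right) - 14 = -108288 - 14 = -108302$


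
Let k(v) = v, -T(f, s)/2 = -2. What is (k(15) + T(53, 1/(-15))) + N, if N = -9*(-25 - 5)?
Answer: 289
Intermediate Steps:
T(f, s) = 4 (T(f, s) = -2*(-2) = 4)
N = 270 (N = -9*(-30) = 270)
(k(15) + T(53, 1/(-15))) + N = (15 + 4) + 270 = 19 + 270 = 289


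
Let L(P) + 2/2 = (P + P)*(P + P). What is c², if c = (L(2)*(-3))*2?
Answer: 8100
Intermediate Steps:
L(P) = -1 + 4*P² (L(P) = -1 + (P + P)*(P + P) = -1 + (2*P)*(2*P) = -1 + 4*P²)
c = -90 (c = ((-1 + 4*2²)*(-3))*2 = ((-1 + 4*4)*(-3))*2 = ((-1 + 16)*(-3))*2 = (15*(-3))*2 = -45*2 = -90)
c² = (-90)² = 8100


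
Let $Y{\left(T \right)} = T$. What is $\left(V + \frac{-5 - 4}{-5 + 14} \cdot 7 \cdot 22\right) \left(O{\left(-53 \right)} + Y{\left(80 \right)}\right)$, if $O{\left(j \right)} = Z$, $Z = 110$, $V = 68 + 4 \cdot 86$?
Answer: $49020$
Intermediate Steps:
$V = 412$ ($V = 68 + 344 = 412$)
$O{\left(j \right)} = 110$
$\left(V + \frac{-5 - 4}{-5 + 14} \cdot 7 \cdot 22\right) \left(O{\left(-53 \right)} + Y{\left(80 \right)}\right) = \left(412 + \frac{-5 - 4}{-5 + 14} \cdot 7 \cdot 22\right) \left(110 + 80\right) = \left(412 + - \frac{9}{9} \cdot 7 \cdot 22\right) 190 = \left(412 + \left(-9\right) \frac{1}{9} \cdot 7 \cdot 22\right) 190 = \left(412 + \left(-1\right) 7 \cdot 22\right) 190 = \left(412 - 154\right) 190 = 258 \cdot 190 = 49020$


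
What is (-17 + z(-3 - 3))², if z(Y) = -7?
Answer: 576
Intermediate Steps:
(-17 + z(-3 - 3))² = (-17 - 7)² = (-24)² = 576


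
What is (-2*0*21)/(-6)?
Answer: 0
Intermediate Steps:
(-2*0*21)/(-6) = (0*21)*(-1/6) = 0*(-1/6) = 0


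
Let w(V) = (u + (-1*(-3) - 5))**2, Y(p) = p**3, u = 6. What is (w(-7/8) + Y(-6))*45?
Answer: -9000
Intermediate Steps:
w(V) = 16 (w(V) = (6 + (-1*(-3) - 5))**2 = (6 + (3 - 5))**2 = (6 - 2)**2 = 4**2 = 16)
(w(-7/8) + Y(-6))*45 = (16 + (-6)**3)*45 = (16 - 216)*45 = -200*45 = -9000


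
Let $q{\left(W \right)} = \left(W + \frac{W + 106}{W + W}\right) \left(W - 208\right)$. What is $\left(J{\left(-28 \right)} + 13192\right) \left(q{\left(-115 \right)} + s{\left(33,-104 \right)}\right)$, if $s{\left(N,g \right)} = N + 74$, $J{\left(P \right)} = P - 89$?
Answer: $\frac{22397613595}{46} \approx 4.869 \cdot 10^{8}$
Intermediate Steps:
$J{\left(P \right)} = -89 + P$
$s{\left(N,g \right)} = 74 + N$
$q{\left(W \right)} = \left(-208 + W\right) \left(W + \frac{106 + W}{2 W}\right)$ ($q{\left(W \right)} = \left(W + \frac{106 + W}{2 W}\right) \left(-208 + W\right) = \left(-208 + W\right) \left(W + \frac{106 + W}{2 W}\right)$)
$\left(J{\left(-28 \right)} + 13192\right) \left(q{\left(-115 \right)} + s{\left(33,-104 \right)}\right) = \left(\left(-89 - 28\right) + 13192\right) \left(\left(-51 + \left(-115\right)^{2} - \frac{11024}{-115} - - \frac{47725}{2}\right) + \left(74 + 33\right)\right) = \left(-117 + 13192\right) \left(\left(-51 + 13225 - - \frac{11024}{115} + \frac{47725}{2}\right) + 107\right) = 13075 \left(\left(-51 + 13225 + \frac{11024}{115} + \frac{47725}{2}\right) + 107\right) = 13075 \left(\frac{8540443}{230} + 107\right) = 13075 \cdot \frac{8565053}{230} = \frac{22397613595}{46}$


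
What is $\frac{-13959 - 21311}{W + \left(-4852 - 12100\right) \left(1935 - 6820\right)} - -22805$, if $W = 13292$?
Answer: $\frac{944398498695}{41411906} \approx 22805.0$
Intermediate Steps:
$\frac{-13959 - 21311}{W + \left(-4852 - 12100\right) \left(1935 - 6820\right)} - -22805 = \frac{-13959 - 21311}{13292 + \left(-4852 - 12100\right) \left(1935 - 6820\right)} - -22805 = - \frac{35270}{13292 - -82810520} + 22805 = - \frac{35270}{13292 + 82810520} + 22805 = - \frac{35270}{82823812} + 22805 = \left(-35270\right) \frac{1}{82823812} + 22805 = - \frac{17635}{41411906} + 22805 = \frac{944398498695}{41411906}$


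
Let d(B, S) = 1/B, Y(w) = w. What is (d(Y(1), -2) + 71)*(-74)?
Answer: -5328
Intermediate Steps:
(d(Y(1), -2) + 71)*(-74) = (1/1 + 71)*(-74) = (1 + 71)*(-74) = 72*(-74) = -5328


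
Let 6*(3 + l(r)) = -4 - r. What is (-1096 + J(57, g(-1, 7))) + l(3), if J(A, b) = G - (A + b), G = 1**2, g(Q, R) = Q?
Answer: -6931/6 ≈ -1155.2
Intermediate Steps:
G = 1
l(r) = -11/3 - r/6 (l(r) = -3 + (-4 - r)/6 = -3 + (-2/3 - r/6) = -11/3 - r/6)
J(A, b) = 1 - A - b (J(A, b) = 1 - (A + b) = 1 + (-A - b) = 1 - A - b)
(-1096 + J(57, g(-1, 7))) + l(3) = (-1096 + (1 - 1*57 - 1*(-1))) + (-11/3 - 1/6*3) = (-1096 + (1 - 57 + 1)) + (-11/3 - 1/2) = (-1096 - 55) - 25/6 = -1151 - 25/6 = -6931/6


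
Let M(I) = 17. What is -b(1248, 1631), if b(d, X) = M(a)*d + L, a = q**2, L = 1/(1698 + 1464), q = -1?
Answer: -67084993/3162 ≈ -21216.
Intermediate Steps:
L = 1/3162 ≈ 0.00031626
a = 1 (a = (-1)**2 = 1)
b(d, X) = 1/3162 + 17*d (b(d, X) = 17*d + 1/3162 = 1/3162 + 17*d)
-b(1248, 1631) = -(1/3162 + 17*1248) = -(1/3162 + 21216) = -1*67084993/3162 = -67084993/3162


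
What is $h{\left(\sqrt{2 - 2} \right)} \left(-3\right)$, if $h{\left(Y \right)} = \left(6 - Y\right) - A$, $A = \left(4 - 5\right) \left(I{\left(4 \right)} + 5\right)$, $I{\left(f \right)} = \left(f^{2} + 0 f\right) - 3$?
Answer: $-72$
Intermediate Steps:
$I{\left(f \right)} = -3 + f^{2}$ ($I{\left(f \right)} = \left(f^{2} + 0\right) - 3 = f^{2} - 3 = -3 + f^{2}$)
$A = -18$ ($A = \left(4 - 5\right) \left(\left(-3 + 4^{2}\right) + 5\right) = - (\left(-3 + 16\right) + 5) = - (13 + 5) = \left(-1\right) 18 = -18$)
$h{\left(Y \right)} = 24 - Y$ ($h{\left(Y \right)} = \left(6 - Y\right) - -18 = \left(6 - Y\right) + 18 = 24 - Y$)
$h{\left(\sqrt{2 - 2} \right)} \left(-3\right) = \left(24 - \sqrt{2 - 2}\right) \left(-3\right) = \left(24 - \sqrt{0}\right) \left(-3\right) = \left(24 - 0\right) \left(-3\right) = \left(24 + 0\right) \left(-3\right) = 24 \left(-3\right) = -72$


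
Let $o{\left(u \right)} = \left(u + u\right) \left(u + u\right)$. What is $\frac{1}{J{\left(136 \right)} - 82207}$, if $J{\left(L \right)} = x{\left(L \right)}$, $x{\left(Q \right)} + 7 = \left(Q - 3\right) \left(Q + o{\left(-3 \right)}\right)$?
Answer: $- \frac{1}{59338} \approx -1.6853 \cdot 10^{-5}$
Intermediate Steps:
$o{\left(u \right)} = 4 u^{2}$ ($o{\left(u \right)} = 2 u 2 u = 4 u^{2}$)
$x{\left(Q \right)} = -7 + \left(-3 + Q\right) \left(36 + Q\right)$ ($x{\left(Q \right)} = -7 + \left(Q - 3\right) \left(Q + 4 \left(-3\right)^{2}\right) = -7 + \left(-3 + Q\right) \left(Q + 4 \cdot 9\right) = -7 + \left(-3 + Q\right) \left(Q + 36\right) = -7 + \left(-3 + Q\right) \left(36 + Q\right)$)
$J{\left(L \right)} = -115 + L^{2} + 33 L$
$\frac{1}{J{\left(136 \right)} - 82207} = \frac{1}{\left(-115 + 136^{2} + 33 \cdot 136\right) - 82207} = \frac{1}{\left(-115 + 18496 + 4488\right) - 82207} = \frac{1}{22869 - 82207} = \frac{1}{-59338} = - \frac{1}{59338}$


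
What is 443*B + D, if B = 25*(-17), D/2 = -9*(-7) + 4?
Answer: -188141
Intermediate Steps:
D = 134 (D = 2*(-9*(-7) + 4) = 2*(63 + 4) = 2*67 = 134)
B = -425
443*B + D = 443*(-425) + 134 = -188275 + 134 = -188141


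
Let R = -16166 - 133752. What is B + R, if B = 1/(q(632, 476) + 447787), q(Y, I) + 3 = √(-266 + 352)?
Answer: -15030067361592738/100255255285 - √86/200510510570 ≈ -1.4992e+5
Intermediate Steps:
q(Y, I) = -3 + √86 (q(Y, I) = -3 + √(-266 + 352) = -3 + √86)
R = -149918
B = 1/(447784 + √86) (B = 1/((-3 + √86) + 447787) = 1/(447784 + √86) ≈ 2.2332e-6)
B + R = (223892/100255255285 - √86/200510510570) - 149918 = -15030067361592738/100255255285 - √86/200510510570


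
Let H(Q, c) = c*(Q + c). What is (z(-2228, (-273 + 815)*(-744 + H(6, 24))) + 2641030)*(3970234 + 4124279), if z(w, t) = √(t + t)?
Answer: 21377851668390 + 32378052*I*√1626 ≈ 2.1378e+13 + 1.3056e+9*I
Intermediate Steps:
z(w, t) = √2*√t (z(w, t) = √(2*t) = √2*√t)
(z(-2228, (-273 + 815)*(-744 + H(6, 24))) + 2641030)*(3970234 + 4124279) = (√2*√((-273 + 815)*(-744 + 24*(6 + 24))) + 2641030)*(3970234 + 4124279) = (√2*√(542*(-744 + 24*30)) + 2641030)*8094513 = (√2*√(542*(-744 + 720)) + 2641030)*8094513 = (√2*√(542*(-24)) + 2641030)*8094513 = (√2*√(-13008) + 2641030)*8094513 = (√2*(4*I*√813) + 2641030)*8094513 = (4*I*√1626 + 2641030)*8094513 = (2641030 + 4*I*√1626)*8094513 = 21377851668390 + 32378052*I*√1626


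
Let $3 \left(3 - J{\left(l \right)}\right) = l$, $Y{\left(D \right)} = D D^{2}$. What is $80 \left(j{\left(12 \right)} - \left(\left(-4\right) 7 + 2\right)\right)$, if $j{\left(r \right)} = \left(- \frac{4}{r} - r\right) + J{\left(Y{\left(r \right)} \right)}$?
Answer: $- \frac{134240}{3} \approx -44747.0$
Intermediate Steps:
$Y{\left(D \right)} = D^{3}$
$J{\left(l \right)} = 3 - \frac{l}{3}$
$j{\left(r \right)} = 3 - r - \frac{4}{r} - \frac{r^{3}}{3}$ ($j{\left(r \right)} = \left(- \frac{4}{r} - r\right) - \left(-3 + \frac{r^{3}}{3}\right) = \left(- r - \frac{4}{r}\right) - \left(-3 + \frac{r^{3}}{3}\right) = 3 - r - \frac{4}{r} - \frac{r^{3}}{3}$)
$80 \left(j{\left(12 \right)} - \left(\left(-4\right) 7 + 2\right)\right) = 80 \left(\left(3 - 12 - \frac{4}{12} - \frac{12^{3}}{3}\right) - \left(\left(-4\right) 7 + 2\right)\right) = 80 \left(\left(3 - 12 - \frac{1}{3} - 576\right) - \left(-28 + 2\right)\right) = 80 \left(\left(3 - 12 - \frac{1}{3} - 576\right) - -26\right) = 80 \left(- \frac{1756}{3} + 26\right) = 80 \left(- \frac{1678}{3}\right) = - \frac{134240}{3}$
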